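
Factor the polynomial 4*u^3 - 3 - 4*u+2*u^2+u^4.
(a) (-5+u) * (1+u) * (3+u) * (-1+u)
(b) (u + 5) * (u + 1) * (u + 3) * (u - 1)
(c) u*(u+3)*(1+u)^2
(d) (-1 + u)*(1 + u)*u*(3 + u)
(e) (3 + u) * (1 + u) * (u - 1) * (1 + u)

We need to factor 4*u^3 - 3 - 4*u+2*u^2+u^4.
The factored form is (3 + u) * (1 + u) * (u - 1) * (1 + u).
e) (3 + u) * (1 + u) * (u - 1) * (1 + u)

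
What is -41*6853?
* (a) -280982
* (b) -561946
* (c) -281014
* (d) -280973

-41 * 6853 = -280973
d) -280973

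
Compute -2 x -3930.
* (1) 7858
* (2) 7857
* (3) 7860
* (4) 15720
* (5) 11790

-2 * -3930 = 7860
3) 7860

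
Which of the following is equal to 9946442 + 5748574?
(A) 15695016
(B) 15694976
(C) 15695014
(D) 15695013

9946442 + 5748574 = 15695016
A) 15695016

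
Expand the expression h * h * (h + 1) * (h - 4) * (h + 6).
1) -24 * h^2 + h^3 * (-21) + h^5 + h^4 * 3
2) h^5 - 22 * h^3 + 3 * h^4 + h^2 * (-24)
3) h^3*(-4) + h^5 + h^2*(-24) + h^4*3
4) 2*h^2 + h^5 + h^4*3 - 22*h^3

Expanding h * h * (h + 1) * (h - 4) * (h + 6):
= h^5 - 22 * h^3 + 3 * h^4 + h^2 * (-24)
2) h^5 - 22 * h^3 + 3 * h^4 + h^2 * (-24)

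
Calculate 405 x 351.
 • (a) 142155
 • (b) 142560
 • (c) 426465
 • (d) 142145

405 * 351 = 142155
a) 142155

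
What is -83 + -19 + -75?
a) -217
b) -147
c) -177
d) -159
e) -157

First: -83 + -19 = -102
Then: -102 + -75 = -177
c) -177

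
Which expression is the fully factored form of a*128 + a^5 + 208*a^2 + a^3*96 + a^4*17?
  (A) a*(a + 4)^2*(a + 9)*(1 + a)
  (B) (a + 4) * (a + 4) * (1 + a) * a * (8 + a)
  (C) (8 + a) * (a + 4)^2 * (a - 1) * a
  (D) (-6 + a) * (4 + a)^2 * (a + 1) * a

We need to factor a*128 + a^5 + 208*a^2 + a^3*96 + a^4*17.
The factored form is (a + 4) * (a + 4) * (1 + a) * a * (8 + a).
B) (a + 4) * (a + 4) * (1 + a) * a * (8 + a)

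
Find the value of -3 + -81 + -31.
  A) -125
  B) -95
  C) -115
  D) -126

First: -3 + -81 = -84
Then: -84 + -31 = -115
C) -115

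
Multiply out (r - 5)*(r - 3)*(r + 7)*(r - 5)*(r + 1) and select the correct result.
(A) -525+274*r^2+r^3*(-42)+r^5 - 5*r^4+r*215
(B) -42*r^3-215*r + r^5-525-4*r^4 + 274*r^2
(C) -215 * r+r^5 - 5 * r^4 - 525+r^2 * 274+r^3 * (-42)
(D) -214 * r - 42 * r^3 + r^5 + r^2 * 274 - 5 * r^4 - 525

Expanding (r - 5)*(r - 3)*(r + 7)*(r - 5)*(r + 1):
= -215 * r+r^5 - 5 * r^4 - 525+r^2 * 274+r^3 * (-42)
C) -215 * r+r^5 - 5 * r^4 - 525+r^2 * 274+r^3 * (-42)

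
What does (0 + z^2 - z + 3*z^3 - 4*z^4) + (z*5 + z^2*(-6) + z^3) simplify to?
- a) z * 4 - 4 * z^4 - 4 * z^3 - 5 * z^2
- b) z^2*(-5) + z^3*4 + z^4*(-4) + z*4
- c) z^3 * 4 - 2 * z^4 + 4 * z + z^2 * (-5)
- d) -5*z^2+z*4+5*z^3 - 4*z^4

Adding the polynomials and combining like terms:
(0 + z^2 - z + 3*z^3 - 4*z^4) + (z*5 + z^2*(-6) + z^3)
= z^2*(-5) + z^3*4 + z^4*(-4) + z*4
b) z^2*(-5) + z^3*4 + z^4*(-4) + z*4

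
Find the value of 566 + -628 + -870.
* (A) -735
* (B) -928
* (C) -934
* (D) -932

First: 566 + -628 = -62
Then: -62 + -870 = -932
D) -932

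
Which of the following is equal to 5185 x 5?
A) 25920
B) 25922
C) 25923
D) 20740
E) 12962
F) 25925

5185 * 5 = 25925
F) 25925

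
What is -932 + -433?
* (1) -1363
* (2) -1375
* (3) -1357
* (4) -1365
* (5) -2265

-932 + -433 = -1365
4) -1365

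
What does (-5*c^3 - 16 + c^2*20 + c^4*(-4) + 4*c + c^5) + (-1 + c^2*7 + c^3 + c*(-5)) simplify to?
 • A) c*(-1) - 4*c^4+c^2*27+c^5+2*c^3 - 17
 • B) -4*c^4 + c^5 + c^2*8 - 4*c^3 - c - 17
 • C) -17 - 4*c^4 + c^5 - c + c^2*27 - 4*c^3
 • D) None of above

Adding the polynomials and combining like terms:
(-5*c^3 - 16 + c^2*20 + c^4*(-4) + 4*c + c^5) + (-1 + c^2*7 + c^3 + c*(-5))
= -17 - 4*c^4 + c^5 - c + c^2*27 - 4*c^3
C) -17 - 4*c^4 + c^5 - c + c^2*27 - 4*c^3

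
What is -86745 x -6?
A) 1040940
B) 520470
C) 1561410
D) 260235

-86745 * -6 = 520470
B) 520470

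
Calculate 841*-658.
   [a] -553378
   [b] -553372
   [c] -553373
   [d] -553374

841 * -658 = -553378
a) -553378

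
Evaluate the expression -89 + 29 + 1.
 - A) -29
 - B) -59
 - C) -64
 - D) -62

First: -89 + 29 = -60
Then: -60 + 1 = -59
B) -59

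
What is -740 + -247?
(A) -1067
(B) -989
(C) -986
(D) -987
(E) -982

-740 + -247 = -987
D) -987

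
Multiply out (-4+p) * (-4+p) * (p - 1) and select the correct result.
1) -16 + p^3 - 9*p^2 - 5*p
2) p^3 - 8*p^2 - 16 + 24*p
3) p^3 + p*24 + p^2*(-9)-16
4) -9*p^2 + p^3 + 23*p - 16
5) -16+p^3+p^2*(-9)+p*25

Expanding (-4+p) * (-4+p) * (p - 1):
= p^3 + p*24 + p^2*(-9)-16
3) p^3 + p*24 + p^2*(-9)-16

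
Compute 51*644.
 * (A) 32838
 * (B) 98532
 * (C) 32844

51 * 644 = 32844
C) 32844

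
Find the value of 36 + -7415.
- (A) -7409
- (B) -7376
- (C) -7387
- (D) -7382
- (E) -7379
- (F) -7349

36 + -7415 = -7379
E) -7379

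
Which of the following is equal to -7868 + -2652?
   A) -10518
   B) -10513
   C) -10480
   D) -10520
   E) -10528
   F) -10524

-7868 + -2652 = -10520
D) -10520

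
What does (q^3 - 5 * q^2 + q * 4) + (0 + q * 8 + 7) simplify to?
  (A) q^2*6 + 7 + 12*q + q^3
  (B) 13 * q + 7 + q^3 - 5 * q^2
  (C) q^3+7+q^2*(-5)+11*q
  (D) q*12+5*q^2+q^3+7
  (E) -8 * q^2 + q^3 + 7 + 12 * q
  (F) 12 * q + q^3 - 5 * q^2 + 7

Adding the polynomials and combining like terms:
(q^3 - 5*q^2 + q*4) + (0 + q*8 + 7)
= 12 * q + q^3 - 5 * q^2 + 7
F) 12 * q + q^3 - 5 * q^2 + 7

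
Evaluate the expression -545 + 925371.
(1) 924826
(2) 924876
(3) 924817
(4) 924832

-545 + 925371 = 924826
1) 924826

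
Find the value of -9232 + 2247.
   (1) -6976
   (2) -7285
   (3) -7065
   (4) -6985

-9232 + 2247 = -6985
4) -6985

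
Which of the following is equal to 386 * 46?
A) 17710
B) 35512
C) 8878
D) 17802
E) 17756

386 * 46 = 17756
E) 17756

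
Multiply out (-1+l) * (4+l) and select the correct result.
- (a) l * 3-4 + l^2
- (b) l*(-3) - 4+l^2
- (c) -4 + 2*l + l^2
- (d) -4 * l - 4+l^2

Expanding (-1+l) * (4+l):
= l * 3-4 + l^2
a) l * 3-4 + l^2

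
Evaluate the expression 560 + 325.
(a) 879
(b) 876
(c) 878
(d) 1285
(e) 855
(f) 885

560 + 325 = 885
f) 885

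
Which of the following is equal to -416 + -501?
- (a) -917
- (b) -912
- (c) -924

-416 + -501 = -917
a) -917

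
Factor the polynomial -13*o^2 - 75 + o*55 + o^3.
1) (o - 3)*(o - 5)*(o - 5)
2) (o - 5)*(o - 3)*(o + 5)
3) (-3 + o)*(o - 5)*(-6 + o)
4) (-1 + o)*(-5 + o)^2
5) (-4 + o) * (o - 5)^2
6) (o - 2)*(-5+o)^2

We need to factor -13*o^2 - 75 + o*55 + o^3.
The factored form is (o - 3)*(o - 5)*(o - 5).
1) (o - 3)*(o - 5)*(o - 5)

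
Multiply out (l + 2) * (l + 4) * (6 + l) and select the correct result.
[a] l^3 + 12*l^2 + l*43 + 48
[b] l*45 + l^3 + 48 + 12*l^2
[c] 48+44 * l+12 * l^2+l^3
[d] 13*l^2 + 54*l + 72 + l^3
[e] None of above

Expanding (l + 2) * (l + 4) * (6 + l):
= 48+44 * l+12 * l^2+l^3
c) 48+44 * l+12 * l^2+l^3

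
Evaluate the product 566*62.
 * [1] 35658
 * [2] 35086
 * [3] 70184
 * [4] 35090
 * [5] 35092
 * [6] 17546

566 * 62 = 35092
5) 35092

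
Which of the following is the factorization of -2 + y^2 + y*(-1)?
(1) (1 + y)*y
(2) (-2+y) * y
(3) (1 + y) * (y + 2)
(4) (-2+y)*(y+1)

We need to factor -2 + y^2 + y*(-1).
The factored form is (-2+y)*(y+1).
4) (-2+y)*(y+1)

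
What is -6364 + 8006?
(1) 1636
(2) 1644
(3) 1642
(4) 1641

-6364 + 8006 = 1642
3) 1642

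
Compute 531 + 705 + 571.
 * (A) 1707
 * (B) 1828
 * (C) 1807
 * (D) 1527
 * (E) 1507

First: 531 + 705 = 1236
Then: 1236 + 571 = 1807
C) 1807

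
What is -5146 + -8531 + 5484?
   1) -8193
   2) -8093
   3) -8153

First: -5146 + -8531 = -13677
Then: -13677 + 5484 = -8193
1) -8193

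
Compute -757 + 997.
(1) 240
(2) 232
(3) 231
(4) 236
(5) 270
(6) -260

-757 + 997 = 240
1) 240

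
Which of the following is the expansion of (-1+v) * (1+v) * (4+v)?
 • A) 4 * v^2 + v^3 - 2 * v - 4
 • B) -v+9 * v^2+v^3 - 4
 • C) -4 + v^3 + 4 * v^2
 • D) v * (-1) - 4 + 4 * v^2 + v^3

Expanding (-1+v) * (1+v) * (4+v):
= v * (-1) - 4 + 4 * v^2 + v^3
D) v * (-1) - 4 + 4 * v^2 + v^3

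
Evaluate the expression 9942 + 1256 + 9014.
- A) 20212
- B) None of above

First: 9942 + 1256 = 11198
Then: 11198 + 9014 = 20212
A) 20212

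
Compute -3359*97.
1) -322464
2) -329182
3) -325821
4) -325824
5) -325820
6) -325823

-3359 * 97 = -325823
6) -325823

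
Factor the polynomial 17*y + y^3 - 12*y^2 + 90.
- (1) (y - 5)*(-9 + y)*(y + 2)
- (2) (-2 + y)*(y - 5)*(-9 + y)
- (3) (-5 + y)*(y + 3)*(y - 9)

We need to factor 17*y + y^3 - 12*y^2 + 90.
The factored form is (y - 5)*(-9 + y)*(y + 2).
1) (y - 5)*(-9 + y)*(y + 2)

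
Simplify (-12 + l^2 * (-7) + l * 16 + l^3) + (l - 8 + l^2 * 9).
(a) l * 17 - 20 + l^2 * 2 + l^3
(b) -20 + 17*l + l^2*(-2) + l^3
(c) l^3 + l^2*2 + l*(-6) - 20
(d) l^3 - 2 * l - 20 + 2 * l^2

Adding the polynomials and combining like terms:
(-12 + l^2*(-7) + l*16 + l^3) + (l - 8 + l^2*9)
= l * 17 - 20 + l^2 * 2 + l^3
a) l * 17 - 20 + l^2 * 2 + l^3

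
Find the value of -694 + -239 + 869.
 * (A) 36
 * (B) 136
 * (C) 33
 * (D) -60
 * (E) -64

First: -694 + -239 = -933
Then: -933 + 869 = -64
E) -64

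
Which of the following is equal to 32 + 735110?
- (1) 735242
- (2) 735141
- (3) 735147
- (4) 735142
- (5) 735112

32 + 735110 = 735142
4) 735142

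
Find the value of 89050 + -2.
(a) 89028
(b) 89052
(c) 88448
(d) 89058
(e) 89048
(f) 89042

89050 + -2 = 89048
e) 89048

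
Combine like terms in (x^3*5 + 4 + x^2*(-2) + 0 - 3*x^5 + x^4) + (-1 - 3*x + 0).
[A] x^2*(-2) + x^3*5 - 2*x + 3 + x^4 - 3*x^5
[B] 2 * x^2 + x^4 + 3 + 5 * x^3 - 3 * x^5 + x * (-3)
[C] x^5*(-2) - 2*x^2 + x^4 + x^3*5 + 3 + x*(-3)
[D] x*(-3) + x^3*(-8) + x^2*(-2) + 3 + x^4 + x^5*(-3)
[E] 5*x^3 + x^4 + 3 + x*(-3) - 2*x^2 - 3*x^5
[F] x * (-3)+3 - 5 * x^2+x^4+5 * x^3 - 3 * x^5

Adding the polynomials and combining like terms:
(x^3*5 + 4 + x^2*(-2) + 0 - 3*x^5 + x^4) + (-1 - 3*x + 0)
= 5*x^3 + x^4 + 3 + x*(-3) - 2*x^2 - 3*x^5
E) 5*x^3 + x^4 + 3 + x*(-3) - 2*x^2 - 3*x^5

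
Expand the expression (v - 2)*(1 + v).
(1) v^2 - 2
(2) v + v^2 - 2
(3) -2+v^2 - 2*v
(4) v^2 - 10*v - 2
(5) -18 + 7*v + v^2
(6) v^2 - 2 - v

Expanding (v - 2)*(1 + v):
= v^2 - 2 - v
6) v^2 - 2 - v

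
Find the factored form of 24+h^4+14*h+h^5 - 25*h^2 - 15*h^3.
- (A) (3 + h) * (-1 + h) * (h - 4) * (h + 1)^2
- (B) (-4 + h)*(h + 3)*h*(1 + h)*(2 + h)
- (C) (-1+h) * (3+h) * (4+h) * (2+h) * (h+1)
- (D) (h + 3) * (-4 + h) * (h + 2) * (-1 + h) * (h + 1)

We need to factor 24+h^4+14*h+h^5 - 25*h^2 - 15*h^3.
The factored form is (h + 3) * (-4 + h) * (h + 2) * (-1 + h) * (h + 1).
D) (h + 3) * (-4 + h) * (h + 2) * (-1 + h) * (h + 1)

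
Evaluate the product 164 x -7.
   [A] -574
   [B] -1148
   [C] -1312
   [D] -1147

164 * -7 = -1148
B) -1148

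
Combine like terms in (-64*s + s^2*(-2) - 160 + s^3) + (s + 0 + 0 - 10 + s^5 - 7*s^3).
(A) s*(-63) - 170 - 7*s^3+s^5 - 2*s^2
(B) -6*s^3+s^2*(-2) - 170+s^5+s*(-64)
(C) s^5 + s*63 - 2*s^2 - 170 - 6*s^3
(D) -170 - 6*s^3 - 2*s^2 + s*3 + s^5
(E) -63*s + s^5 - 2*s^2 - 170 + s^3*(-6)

Adding the polynomials and combining like terms:
(-64*s + s^2*(-2) - 160 + s^3) + (s + 0 + 0 - 10 + s^5 - 7*s^3)
= -63*s + s^5 - 2*s^2 - 170 + s^3*(-6)
E) -63*s + s^5 - 2*s^2 - 170 + s^3*(-6)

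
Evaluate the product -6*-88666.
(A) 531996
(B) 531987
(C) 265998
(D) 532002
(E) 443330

-6 * -88666 = 531996
A) 531996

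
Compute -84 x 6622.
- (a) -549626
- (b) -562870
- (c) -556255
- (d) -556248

-84 * 6622 = -556248
d) -556248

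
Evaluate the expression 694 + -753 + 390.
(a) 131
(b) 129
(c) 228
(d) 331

First: 694 + -753 = -59
Then: -59 + 390 = 331
d) 331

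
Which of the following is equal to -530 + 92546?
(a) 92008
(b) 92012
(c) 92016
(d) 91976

-530 + 92546 = 92016
c) 92016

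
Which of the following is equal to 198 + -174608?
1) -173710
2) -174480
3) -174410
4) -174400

198 + -174608 = -174410
3) -174410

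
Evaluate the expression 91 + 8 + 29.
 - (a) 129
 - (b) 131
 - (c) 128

First: 91 + 8 = 99
Then: 99 + 29 = 128
c) 128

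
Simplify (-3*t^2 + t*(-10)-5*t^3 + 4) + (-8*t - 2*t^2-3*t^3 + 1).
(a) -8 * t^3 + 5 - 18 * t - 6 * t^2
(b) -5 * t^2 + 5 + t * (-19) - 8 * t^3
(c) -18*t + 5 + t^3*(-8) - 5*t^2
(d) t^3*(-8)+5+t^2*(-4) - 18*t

Adding the polynomials and combining like terms:
(-3*t^2 + t*(-10) - 5*t^3 + 4) + (-8*t - 2*t^2 - 3*t^3 + 1)
= -18*t + 5 + t^3*(-8) - 5*t^2
c) -18*t + 5 + t^3*(-8) - 5*t^2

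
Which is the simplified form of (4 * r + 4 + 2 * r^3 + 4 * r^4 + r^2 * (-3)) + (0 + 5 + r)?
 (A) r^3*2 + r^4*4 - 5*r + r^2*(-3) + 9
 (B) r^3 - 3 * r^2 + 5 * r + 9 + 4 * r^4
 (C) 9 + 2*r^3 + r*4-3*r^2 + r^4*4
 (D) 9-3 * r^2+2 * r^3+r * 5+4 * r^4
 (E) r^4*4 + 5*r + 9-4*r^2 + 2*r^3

Adding the polynomials and combining like terms:
(4*r + 4 + 2*r^3 + 4*r^4 + r^2*(-3)) + (0 + 5 + r)
= 9-3 * r^2+2 * r^3+r * 5+4 * r^4
D) 9-3 * r^2+2 * r^3+r * 5+4 * r^4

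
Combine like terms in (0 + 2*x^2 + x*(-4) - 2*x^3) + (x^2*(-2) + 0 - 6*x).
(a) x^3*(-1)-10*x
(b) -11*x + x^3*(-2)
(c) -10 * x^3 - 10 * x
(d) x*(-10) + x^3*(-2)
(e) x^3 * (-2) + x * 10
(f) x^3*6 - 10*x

Adding the polynomials and combining like terms:
(0 + 2*x^2 + x*(-4) - 2*x^3) + (x^2*(-2) + 0 - 6*x)
= x*(-10) + x^3*(-2)
d) x*(-10) + x^3*(-2)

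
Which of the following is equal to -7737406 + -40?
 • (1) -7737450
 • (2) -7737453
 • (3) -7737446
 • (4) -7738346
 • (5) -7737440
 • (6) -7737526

-7737406 + -40 = -7737446
3) -7737446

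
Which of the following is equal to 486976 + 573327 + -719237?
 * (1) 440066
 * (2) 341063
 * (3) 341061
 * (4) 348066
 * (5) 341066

First: 486976 + 573327 = 1060303
Then: 1060303 + -719237 = 341066
5) 341066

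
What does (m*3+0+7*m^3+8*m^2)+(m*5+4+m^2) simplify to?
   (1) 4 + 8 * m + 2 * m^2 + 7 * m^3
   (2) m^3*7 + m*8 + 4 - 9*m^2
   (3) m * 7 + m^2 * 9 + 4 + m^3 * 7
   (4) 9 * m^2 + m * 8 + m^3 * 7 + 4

Adding the polynomials and combining like terms:
(m*3 + 0 + 7*m^3 + 8*m^2) + (m*5 + 4 + m^2)
= 9 * m^2 + m * 8 + m^3 * 7 + 4
4) 9 * m^2 + m * 8 + m^3 * 7 + 4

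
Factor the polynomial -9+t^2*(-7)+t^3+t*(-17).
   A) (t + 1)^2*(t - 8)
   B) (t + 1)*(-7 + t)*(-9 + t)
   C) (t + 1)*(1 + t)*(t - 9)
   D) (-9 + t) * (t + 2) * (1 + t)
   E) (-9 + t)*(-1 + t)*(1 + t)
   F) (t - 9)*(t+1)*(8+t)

We need to factor -9+t^2*(-7)+t^3+t*(-17).
The factored form is (t + 1)*(1 + t)*(t - 9).
C) (t + 1)*(1 + t)*(t - 9)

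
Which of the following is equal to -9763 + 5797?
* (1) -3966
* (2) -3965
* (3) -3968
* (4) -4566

-9763 + 5797 = -3966
1) -3966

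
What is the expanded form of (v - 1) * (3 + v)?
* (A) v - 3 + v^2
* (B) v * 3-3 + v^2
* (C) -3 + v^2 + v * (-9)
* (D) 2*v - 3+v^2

Expanding (v - 1) * (3 + v):
= 2*v - 3+v^2
D) 2*v - 3+v^2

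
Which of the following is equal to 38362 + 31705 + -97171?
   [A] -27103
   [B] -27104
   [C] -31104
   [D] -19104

First: 38362 + 31705 = 70067
Then: 70067 + -97171 = -27104
B) -27104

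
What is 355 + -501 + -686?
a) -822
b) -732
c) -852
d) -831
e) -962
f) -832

First: 355 + -501 = -146
Then: -146 + -686 = -832
f) -832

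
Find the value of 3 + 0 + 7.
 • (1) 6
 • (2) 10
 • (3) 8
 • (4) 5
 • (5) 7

First: 3 + 0 = 3
Then: 3 + 7 = 10
2) 10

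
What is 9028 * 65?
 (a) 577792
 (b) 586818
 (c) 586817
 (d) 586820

9028 * 65 = 586820
d) 586820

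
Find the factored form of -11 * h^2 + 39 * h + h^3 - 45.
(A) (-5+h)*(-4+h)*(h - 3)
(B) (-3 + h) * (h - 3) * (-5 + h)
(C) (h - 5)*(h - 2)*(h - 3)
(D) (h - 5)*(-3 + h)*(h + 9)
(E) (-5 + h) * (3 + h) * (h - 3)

We need to factor -11 * h^2 + 39 * h + h^3 - 45.
The factored form is (-3 + h) * (h - 3) * (-5 + h).
B) (-3 + h) * (h - 3) * (-5 + h)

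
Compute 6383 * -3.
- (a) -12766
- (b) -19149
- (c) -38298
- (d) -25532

6383 * -3 = -19149
b) -19149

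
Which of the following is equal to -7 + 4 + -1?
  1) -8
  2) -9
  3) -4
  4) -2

First: -7 + 4 = -3
Then: -3 + -1 = -4
3) -4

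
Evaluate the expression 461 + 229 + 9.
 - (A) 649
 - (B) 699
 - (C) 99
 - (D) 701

First: 461 + 229 = 690
Then: 690 + 9 = 699
B) 699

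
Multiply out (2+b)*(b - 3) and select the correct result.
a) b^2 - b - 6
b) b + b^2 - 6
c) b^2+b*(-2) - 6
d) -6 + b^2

Expanding (2+b)*(b - 3):
= b^2 - b - 6
a) b^2 - b - 6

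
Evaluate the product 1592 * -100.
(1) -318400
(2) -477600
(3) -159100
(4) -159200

1592 * -100 = -159200
4) -159200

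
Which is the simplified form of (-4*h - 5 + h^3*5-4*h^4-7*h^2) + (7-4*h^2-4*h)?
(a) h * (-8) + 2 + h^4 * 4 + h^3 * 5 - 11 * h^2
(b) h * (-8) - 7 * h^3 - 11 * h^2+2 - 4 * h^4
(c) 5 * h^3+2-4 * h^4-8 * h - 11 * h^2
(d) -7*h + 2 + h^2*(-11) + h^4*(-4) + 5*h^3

Adding the polynomials and combining like terms:
(-4*h - 5 + h^3*5 - 4*h^4 - 7*h^2) + (7 - 4*h^2 - 4*h)
= 5 * h^3+2-4 * h^4-8 * h - 11 * h^2
c) 5 * h^3+2-4 * h^4-8 * h - 11 * h^2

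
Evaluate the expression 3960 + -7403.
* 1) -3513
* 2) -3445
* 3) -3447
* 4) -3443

3960 + -7403 = -3443
4) -3443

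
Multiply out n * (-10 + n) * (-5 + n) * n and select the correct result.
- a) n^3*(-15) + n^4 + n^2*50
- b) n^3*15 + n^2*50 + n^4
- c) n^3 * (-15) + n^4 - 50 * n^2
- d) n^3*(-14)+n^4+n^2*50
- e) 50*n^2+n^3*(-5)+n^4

Expanding n * (-10 + n) * (-5 + n) * n:
= n^3*(-15) + n^4 + n^2*50
a) n^3*(-15) + n^4 + n^2*50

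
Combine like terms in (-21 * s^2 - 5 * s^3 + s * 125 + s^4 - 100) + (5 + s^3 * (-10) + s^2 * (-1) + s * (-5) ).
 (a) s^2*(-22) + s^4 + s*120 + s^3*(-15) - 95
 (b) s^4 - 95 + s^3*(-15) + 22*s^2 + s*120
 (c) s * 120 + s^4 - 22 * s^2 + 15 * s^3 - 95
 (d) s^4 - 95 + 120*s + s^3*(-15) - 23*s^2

Adding the polynomials and combining like terms:
(-21*s^2 - 5*s^3 + s*125 + s^4 - 100) + (5 + s^3*(-10) + s^2*(-1) + s*(-5))
= s^2*(-22) + s^4 + s*120 + s^3*(-15) - 95
a) s^2*(-22) + s^4 + s*120 + s^3*(-15) - 95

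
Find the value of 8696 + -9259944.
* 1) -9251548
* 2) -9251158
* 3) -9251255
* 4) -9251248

8696 + -9259944 = -9251248
4) -9251248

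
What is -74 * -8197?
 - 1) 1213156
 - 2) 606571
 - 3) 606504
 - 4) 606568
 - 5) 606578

-74 * -8197 = 606578
5) 606578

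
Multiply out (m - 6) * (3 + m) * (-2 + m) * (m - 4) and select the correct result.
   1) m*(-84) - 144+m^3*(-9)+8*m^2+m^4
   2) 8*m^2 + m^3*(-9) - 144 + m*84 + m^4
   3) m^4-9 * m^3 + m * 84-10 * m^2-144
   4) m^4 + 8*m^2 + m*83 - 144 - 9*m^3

Expanding (m - 6) * (3 + m) * (-2 + m) * (m - 4):
= 8*m^2 + m^3*(-9) - 144 + m*84 + m^4
2) 8*m^2 + m^3*(-9) - 144 + m*84 + m^4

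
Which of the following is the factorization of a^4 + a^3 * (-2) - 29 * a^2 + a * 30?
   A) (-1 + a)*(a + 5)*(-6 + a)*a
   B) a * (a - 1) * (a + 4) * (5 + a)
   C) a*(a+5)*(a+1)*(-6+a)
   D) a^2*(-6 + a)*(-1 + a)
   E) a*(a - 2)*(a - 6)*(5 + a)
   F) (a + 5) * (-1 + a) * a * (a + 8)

We need to factor a^4 + a^3 * (-2) - 29 * a^2 + a * 30.
The factored form is (-1 + a)*(a + 5)*(-6 + a)*a.
A) (-1 + a)*(a + 5)*(-6 + a)*a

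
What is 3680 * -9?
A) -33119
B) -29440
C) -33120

3680 * -9 = -33120
C) -33120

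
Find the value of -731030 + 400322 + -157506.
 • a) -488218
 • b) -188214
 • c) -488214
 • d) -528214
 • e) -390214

First: -731030 + 400322 = -330708
Then: -330708 + -157506 = -488214
c) -488214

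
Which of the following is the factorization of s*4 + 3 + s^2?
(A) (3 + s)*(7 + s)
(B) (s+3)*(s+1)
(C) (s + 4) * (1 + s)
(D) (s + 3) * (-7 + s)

We need to factor s*4 + 3 + s^2.
The factored form is (s+3)*(s+1).
B) (s+3)*(s+1)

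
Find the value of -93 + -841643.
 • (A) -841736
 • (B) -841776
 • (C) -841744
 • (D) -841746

-93 + -841643 = -841736
A) -841736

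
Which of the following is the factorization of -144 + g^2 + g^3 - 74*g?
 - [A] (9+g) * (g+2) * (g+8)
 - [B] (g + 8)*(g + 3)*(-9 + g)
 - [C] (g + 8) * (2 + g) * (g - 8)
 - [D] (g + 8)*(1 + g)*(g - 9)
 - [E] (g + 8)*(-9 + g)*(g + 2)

We need to factor -144 + g^2 + g^3 - 74*g.
The factored form is (g + 8)*(-9 + g)*(g + 2).
E) (g + 8)*(-9 + g)*(g + 2)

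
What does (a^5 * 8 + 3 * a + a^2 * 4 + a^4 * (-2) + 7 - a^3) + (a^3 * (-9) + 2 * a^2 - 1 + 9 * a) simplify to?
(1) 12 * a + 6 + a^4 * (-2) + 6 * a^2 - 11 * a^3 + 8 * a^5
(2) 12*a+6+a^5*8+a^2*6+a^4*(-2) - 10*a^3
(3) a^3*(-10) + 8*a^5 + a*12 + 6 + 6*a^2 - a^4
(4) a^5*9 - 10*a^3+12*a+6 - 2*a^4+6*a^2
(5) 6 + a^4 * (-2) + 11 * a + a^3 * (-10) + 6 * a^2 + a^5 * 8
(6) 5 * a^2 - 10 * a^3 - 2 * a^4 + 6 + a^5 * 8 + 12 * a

Adding the polynomials and combining like terms:
(a^5*8 + 3*a + a^2*4 + a^4*(-2) + 7 - a^3) + (a^3*(-9) + 2*a^2 - 1 + 9*a)
= 12*a+6+a^5*8+a^2*6+a^4*(-2) - 10*a^3
2) 12*a+6+a^5*8+a^2*6+a^4*(-2) - 10*a^3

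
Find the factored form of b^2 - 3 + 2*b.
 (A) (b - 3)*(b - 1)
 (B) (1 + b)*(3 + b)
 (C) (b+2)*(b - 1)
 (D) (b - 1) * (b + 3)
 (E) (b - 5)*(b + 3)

We need to factor b^2 - 3 + 2*b.
The factored form is (b - 1) * (b + 3).
D) (b - 1) * (b + 3)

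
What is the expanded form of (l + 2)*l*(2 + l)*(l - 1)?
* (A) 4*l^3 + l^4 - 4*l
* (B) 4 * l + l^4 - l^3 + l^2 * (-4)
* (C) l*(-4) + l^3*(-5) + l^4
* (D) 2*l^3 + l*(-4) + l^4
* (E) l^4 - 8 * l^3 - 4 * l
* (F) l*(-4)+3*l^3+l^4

Expanding (l + 2)*l*(2 + l)*(l - 1):
= l*(-4)+3*l^3+l^4
F) l*(-4)+3*l^3+l^4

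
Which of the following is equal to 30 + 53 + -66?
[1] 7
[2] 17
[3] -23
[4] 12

First: 30 + 53 = 83
Then: 83 + -66 = 17
2) 17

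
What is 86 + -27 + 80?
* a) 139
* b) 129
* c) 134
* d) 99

First: 86 + -27 = 59
Then: 59 + 80 = 139
a) 139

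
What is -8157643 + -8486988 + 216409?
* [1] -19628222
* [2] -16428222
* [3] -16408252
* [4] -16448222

First: -8157643 + -8486988 = -16644631
Then: -16644631 + 216409 = -16428222
2) -16428222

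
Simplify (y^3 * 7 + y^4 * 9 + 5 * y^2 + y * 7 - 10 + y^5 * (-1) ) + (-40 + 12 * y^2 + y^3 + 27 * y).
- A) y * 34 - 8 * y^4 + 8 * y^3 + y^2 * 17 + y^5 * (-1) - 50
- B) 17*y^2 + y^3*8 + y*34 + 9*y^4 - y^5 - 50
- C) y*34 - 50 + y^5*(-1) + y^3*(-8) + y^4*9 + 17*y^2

Adding the polynomials and combining like terms:
(y^3*7 + y^4*9 + 5*y^2 + y*7 - 10 + y^5*(-1)) + (-40 + 12*y^2 + y^3 + 27*y)
= 17*y^2 + y^3*8 + y*34 + 9*y^4 - y^5 - 50
B) 17*y^2 + y^3*8 + y*34 + 9*y^4 - y^5 - 50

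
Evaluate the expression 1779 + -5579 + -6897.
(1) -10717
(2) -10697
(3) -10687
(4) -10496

First: 1779 + -5579 = -3800
Then: -3800 + -6897 = -10697
2) -10697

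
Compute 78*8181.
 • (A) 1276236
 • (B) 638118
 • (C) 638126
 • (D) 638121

78 * 8181 = 638118
B) 638118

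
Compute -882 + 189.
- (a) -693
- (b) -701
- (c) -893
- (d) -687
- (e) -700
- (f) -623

-882 + 189 = -693
a) -693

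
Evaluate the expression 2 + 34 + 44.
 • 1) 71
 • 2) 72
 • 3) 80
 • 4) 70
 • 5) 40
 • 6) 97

First: 2 + 34 = 36
Then: 36 + 44 = 80
3) 80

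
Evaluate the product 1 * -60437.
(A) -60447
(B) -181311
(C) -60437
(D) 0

1 * -60437 = -60437
C) -60437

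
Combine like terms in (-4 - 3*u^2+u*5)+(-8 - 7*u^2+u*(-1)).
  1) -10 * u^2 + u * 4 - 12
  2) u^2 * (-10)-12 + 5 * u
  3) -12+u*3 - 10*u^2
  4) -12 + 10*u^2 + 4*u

Adding the polynomials and combining like terms:
(-4 - 3*u^2 + u*5) + (-8 - 7*u^2 + u*(-1))
= -10 * u^2 + u * 4 - 12
1) -10 * u^2 + u * 4 - 12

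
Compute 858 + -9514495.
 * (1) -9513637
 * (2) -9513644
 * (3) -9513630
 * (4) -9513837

858 + -9514495 = -9513637
1) -9513637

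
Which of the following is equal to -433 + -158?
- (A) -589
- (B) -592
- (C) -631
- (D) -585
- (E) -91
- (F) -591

-433 + -158 = -591
F) -591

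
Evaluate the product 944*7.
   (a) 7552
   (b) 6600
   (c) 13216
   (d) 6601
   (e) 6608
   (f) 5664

944 * 7 = 6608
e) 6608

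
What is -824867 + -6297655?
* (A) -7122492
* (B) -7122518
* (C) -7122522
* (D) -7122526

-824867 + -6297655 = -7122522
C) -7122522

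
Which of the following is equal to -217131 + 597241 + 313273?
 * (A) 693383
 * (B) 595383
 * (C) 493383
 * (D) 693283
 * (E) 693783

First: -217131 + 597241 = 380110
Then: 380110 + 313273 = 693383
A) 693383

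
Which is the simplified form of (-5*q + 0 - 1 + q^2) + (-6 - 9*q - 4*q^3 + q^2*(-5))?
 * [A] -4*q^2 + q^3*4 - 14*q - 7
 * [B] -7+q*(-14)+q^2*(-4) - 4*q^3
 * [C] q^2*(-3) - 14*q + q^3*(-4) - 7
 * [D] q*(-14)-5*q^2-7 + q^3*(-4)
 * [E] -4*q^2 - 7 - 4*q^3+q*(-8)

Adding the polynomials and combining like terms:
(-5*q + 0 - 1 + q^2) + (-6 - 9*q - 4*q^3 + q^2*(-5))
= -7+q*(-14)+q^2*(-4) - 4*q^3
B) -7+q*(-14)+q^2*(-4) - 4*q^3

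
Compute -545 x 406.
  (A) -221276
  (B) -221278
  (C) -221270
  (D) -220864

-545 * 406 = -221270
C) -221270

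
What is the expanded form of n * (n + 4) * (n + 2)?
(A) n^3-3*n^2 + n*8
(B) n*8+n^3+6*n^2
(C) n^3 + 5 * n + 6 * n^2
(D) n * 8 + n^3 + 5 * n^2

Expanding n * (n + 4) * (n + 2):
= n*8+n^3+6*n^2
B) n*8+n^3+6*n^2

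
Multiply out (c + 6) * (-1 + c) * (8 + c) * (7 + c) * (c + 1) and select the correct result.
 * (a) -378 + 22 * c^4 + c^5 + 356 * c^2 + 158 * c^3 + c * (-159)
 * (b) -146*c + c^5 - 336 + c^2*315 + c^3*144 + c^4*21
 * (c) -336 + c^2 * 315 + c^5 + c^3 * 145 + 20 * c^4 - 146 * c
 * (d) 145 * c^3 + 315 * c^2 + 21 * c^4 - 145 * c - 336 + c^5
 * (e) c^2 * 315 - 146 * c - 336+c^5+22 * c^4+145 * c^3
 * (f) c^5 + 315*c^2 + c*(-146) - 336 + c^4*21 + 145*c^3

Expanding (c + 6) * (-1 + c) * (8 + c) * (7 + c) * (c + 1):
= c^5 + 315*c^2 + c*(-146) - 336 + c^4*21 + 145*c^3
f) c^5 + 315*c^2 + c*(-146) - 336 + c^4*21 + 145*c^3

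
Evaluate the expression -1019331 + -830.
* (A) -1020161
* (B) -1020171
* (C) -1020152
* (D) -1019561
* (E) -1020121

-1019331 + -830 = -1020161
A) -1020161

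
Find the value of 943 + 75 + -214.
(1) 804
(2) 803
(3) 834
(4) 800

First: 943 + 75 = 1018
Then: 1018 + -214 = 804
1) 804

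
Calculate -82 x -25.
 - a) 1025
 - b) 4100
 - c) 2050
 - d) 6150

-82 * -25 = 2050
c) 2050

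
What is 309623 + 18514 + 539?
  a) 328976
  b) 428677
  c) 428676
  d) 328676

First: 309623 + 18514 = 328137
Then: 328137 + 539 = 328676
d) 328676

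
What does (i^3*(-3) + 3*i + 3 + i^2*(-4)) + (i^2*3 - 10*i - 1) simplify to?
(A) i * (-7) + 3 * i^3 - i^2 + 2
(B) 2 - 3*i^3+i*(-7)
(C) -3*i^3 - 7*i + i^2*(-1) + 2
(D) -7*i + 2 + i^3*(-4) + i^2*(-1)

Adding the polynomials and combining like terms:
(i^3*(-3) + 3*i + 3 + i^2*(-4)) + (i^2*3 - 10*i - 1)
= -3*i^3 - 7*i + i^2*(-1) + 2
C) -3*i^3 - 7*i + i^2*(-1) + 2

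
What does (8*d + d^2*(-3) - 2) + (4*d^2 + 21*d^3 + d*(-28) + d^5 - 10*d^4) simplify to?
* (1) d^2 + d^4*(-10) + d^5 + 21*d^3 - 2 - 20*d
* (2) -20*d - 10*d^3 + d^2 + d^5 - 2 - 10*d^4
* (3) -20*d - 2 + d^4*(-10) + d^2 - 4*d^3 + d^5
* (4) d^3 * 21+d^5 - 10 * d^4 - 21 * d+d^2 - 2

Adding the polynomials and combining like terms:
(8*d + d^2*(-3) - 2) + (4*d^2 + 21*d^3 + d*(-28) + d^5 - 10*d^4)
= d^2 + d^4*(-10) + d^5 + 21*d^3 - 2 - 20*d
1) d^2 + d^4*(-10) + d^5 + 21*d^3 - 2 - 20*d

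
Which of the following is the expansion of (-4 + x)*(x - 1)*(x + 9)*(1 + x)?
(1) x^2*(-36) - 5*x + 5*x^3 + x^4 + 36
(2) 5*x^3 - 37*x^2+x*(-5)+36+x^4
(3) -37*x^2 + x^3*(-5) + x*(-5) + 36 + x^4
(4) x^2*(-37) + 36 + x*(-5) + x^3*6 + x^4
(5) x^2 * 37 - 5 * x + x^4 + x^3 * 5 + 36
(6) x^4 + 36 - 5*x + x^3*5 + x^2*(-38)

Expanding (-4 + x)*(x - 1)*(x + 9)*(1 + x):
= 5*x^3 - 37*x^2+x*(-5)+36+x^4
2) 5*x^3 - 37*x^2+x*(-5)+36+x^4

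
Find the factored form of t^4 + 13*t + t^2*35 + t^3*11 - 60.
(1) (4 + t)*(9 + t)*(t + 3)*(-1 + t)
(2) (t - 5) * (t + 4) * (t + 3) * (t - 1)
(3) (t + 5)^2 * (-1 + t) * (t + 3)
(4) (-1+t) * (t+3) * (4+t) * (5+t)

We need to factor t^4 + 13*t + t^2*35 + t^3*11 - 60.
The factored form is (-1+t) * (t+3) * (4+t) * (5+t).
4) (-1+t) * (t+3) * (4+t) * (5+t)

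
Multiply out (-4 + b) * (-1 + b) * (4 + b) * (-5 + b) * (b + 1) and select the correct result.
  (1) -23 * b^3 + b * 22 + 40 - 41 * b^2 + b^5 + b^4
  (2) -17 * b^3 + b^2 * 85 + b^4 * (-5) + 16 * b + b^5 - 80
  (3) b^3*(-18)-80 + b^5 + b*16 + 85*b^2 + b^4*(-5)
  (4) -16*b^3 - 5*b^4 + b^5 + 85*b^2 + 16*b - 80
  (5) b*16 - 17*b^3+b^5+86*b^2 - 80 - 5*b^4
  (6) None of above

Expanding (-4 + b) * (-1 + b) * (4 + b) * (-5 + b) * (b + 1):
= -17 * b^3 + b^2 * 85 + b^4 * (-5) + 16 * b + b^5 - 80
2) -17 * b^3 + b^2 * 85 + b^4 * (-5) + 16 * b + b^5 - 80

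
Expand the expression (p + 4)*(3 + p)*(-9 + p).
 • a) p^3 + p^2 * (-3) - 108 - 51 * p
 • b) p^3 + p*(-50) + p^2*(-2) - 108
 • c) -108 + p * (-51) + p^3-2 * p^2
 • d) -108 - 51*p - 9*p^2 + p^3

Expanding (p + 4)*(3 + p)*(-9 + p):
= -108 + p * (-51) + p^3-2 * p^2
c) -108 + p * (-51) + p^3-2 * p^2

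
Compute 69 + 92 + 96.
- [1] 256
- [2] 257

First: 69 + 92 = 161
Then: 161 + 96 = 257
2) 257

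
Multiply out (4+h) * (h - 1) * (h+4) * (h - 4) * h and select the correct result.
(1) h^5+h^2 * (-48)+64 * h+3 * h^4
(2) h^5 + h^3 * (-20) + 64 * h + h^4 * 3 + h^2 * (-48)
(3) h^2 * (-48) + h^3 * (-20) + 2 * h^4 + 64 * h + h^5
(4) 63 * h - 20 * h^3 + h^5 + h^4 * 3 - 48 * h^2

Expanding (4+h) * (h - 1) * (h+4) * (h - 4) * h:
= h^5 + h^3 * (-20) + 64 * h + h^4 * 3 + h^2 * (-48)
2) h^5 + h^3 * (-20) + 64 * h + h^4 * 3 + h^2 * (-48)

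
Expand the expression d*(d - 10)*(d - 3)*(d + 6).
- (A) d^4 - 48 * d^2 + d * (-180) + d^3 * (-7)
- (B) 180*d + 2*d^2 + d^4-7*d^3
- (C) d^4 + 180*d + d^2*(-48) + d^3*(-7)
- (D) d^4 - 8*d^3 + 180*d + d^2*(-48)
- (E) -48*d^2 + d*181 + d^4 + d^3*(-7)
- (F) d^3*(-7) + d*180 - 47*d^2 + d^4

Expanding d*(d - 10)*(d - 3)*(d + 6):
= d^4 + 180*d + d^2*(-48) + d^3*(-7)
C) d^4 + 180*d + d^2*(-48) + d^3*(-7)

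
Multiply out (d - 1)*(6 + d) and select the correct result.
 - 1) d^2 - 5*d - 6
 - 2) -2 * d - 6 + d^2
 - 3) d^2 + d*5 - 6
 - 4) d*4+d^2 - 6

Expanding (d - 1)*(6 + d):
= d^2 + d*5 - 6
3) d^2 + d*5 - 6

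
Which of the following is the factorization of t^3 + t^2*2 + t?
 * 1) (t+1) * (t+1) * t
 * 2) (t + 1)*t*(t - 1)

We need to factor t^3 + t^2*2 + t.
The factored form is (t+1) * (t+1) * t.
1) (t+1) * (t+1) * t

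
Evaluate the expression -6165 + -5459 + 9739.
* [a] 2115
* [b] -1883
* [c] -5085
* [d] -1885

First: -6165 + -5459 = -11624
Then: -11624 + 9739 = -1885
d) -1885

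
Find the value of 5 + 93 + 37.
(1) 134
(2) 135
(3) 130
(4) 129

First: 5 + 93 = 98
Then: 98 + 37 = 135
2) 135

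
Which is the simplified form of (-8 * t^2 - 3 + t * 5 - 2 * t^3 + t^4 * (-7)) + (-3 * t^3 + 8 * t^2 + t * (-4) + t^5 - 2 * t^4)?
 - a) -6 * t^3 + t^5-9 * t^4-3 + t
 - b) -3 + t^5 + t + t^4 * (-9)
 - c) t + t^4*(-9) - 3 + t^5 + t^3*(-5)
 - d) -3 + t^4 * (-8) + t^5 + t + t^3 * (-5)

Adding the polynomials and combining like terms:
(-8*t^2 - 3 + t*5 - 2*t^3 + t^4*(-7)) + (-3*t^3 + 8*t^2 + t*(-4) + t^5 - 2*t^4)
= t + t^4*(-9) - 3 + t^5 + t^3*(-5)
c) t + t^4*(-9) - 3 + t^5 + t^3*(-5)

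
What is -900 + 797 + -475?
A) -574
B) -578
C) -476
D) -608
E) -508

First: -900 + 797 = -103
Then: -103 + -475 = -578
B) -578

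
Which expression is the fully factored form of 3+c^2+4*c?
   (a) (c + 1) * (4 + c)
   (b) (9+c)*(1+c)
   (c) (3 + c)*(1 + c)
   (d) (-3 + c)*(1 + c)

We need to factor 3+c^2+4*c.
The factored form is (3 + c)*(1 + c).
c) (3 + c)*(1 + c)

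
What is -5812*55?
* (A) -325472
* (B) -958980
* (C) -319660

-5812 * 55 = -319660
C) -319660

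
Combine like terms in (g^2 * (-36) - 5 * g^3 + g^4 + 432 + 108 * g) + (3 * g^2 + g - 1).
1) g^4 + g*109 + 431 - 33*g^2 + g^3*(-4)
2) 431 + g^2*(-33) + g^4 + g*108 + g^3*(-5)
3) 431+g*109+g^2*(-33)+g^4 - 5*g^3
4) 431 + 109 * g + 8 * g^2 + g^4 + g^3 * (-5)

Adding the polynomials and combining like terms:
(g^2*(-36) - 5*g^3 + g^4 + 432 + 108*g) + (3*g^2 + g - 1)
= 431+g*109+g^2*(-33)+g^4 - 5*g^3
3) 431+g*109+g^2*(-33)+g^4 - 5*g^3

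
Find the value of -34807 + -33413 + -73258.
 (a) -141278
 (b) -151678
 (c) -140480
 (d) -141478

First: -34807 + -33413 = -68220
Then: -68220 + -73258 = -141478
d) -141478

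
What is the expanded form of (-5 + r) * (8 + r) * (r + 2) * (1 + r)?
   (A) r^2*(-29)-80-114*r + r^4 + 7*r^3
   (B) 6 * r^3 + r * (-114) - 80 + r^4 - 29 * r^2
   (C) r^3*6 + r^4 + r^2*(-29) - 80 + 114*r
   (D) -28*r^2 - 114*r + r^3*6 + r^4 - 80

Expanding (-5 + r) * (8 + r) * (r + 2) * (1 + r):
= 6 * r^3 + r * (-114) - 80 + r^4 - 29 * r^2
B) 6 * r^3 + r * (-114) - 80 + r^4 - 29 * r^2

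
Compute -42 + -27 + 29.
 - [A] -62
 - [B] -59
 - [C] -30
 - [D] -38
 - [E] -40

First: -42 + -27 = -69
Then: -69 + 29 = -40
E) -40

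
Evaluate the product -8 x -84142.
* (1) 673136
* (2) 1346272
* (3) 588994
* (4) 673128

-8 * -84142 = 673136
1) 673136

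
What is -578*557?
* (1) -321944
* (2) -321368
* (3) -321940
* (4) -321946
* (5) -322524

-578 * 557 = -321946
4) -321946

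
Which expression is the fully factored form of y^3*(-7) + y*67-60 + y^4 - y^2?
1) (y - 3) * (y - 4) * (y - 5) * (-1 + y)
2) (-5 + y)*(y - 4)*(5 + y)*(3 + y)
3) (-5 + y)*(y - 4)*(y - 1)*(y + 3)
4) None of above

We need to factor y^3*(-7) + y*67-60 + y^4 - y^2.
The factored form is (-5 + y)*(y - 4)*(y - 1)*(y + 3).
3) (-5 + y)*(y - 4)*(y - 1)*(y + 3)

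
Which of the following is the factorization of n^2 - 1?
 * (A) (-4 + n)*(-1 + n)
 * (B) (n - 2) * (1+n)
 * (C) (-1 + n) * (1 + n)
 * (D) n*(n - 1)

We need to factor n^2 - 1.
The factored form is (-1 + n) * (1 + n).
C) (-1 + n) * (1 + n)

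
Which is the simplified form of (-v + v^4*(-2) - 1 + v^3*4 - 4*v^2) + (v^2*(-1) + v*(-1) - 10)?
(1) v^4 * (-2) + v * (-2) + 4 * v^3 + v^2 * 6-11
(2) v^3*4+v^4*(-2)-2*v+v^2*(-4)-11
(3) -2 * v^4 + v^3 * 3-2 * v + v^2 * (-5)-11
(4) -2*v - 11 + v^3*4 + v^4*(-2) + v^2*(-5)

Adding the polynomials and combining like terms:
(-v + v^4*(-2) - 1 + v^3*4 - 4*v^2) + (v^2*(-1) + v*(-1) - 10)
= -2*v - 11 + v^3*4 + v^4*(-2) + v^2*(-5)
4) -2*v - 11 + v^3*4 + v^4*(-2) + v^2*(-5)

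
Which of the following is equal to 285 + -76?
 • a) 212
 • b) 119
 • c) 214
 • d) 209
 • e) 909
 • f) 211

285 + -76 = 209
d) 209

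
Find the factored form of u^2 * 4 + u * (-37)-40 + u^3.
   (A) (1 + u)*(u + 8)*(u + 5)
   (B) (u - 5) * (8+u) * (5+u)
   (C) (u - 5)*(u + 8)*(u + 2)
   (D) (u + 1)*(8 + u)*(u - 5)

We need to factor u^2 * 4 + u * (-37)-40 + u^3.
The factored form is (u + 1)*(8 + u)*(u - 5).
D) (u + 1)*(8 + u)*(u - 5)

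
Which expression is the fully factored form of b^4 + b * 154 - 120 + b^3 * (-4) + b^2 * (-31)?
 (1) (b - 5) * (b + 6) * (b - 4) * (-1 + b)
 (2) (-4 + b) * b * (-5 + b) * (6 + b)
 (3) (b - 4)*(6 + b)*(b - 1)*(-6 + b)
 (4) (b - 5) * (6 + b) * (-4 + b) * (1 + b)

We need to factor b^4 + b * 154 - 120 + b^3 * (-4) + b^2 * (-31).
The factored form is (b - 5) * (b + 6) * (b - 4) * (-1 + b).
1) (b - 5) * (b + 6) * (b - 4) * (-1 + b)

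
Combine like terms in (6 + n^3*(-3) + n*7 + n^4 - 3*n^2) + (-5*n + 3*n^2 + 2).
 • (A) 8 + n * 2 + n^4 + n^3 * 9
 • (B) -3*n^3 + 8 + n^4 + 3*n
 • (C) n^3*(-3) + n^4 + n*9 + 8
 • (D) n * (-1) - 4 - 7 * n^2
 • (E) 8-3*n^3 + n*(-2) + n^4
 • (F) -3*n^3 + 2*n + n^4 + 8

Adding the polynomials and combining like terms:
(6 + n^3*(-3) + n*7 + n^4 - 3*n^2) + (-5*n + 3*n^2 + 2)
= -3*n^3 + 2*n + n^4 + 8
F) -3*n^3 + 2*n + n^4 + 8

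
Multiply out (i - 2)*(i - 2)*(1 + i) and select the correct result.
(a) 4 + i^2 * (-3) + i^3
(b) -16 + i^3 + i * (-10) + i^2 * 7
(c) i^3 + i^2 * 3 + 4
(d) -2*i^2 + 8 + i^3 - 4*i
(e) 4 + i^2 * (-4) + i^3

Expanding (i - 2)*(i - 2)*(1 + i):
= 4 + i^2 * (-3) + i^3
a) 4 + i^2 * (-3) + i^3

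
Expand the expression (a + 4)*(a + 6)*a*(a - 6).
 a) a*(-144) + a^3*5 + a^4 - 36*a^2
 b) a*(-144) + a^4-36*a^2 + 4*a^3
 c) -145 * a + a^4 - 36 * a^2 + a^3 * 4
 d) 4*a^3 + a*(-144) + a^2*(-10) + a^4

Expanding (a + 4)*(a + 6)*a*(a - 6):
= a*(-144) + a^4-36*a^2 + 4*a^3
b) a*(-144) + a^4-36*a^2 + 4*a^3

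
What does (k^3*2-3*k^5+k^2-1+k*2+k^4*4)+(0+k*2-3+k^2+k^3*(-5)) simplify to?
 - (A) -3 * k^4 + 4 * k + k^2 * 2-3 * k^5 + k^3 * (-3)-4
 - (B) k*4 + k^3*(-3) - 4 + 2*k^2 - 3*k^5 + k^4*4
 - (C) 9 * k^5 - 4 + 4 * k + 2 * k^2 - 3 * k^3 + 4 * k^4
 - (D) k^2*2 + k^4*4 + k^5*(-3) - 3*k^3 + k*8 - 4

Adding the polynomials and combining like terms:
(k^3*2 - 3*k^5 + k^2 - 1 + k*2 + k^4*4) + (0 + k*2 - 3 + k^2 + k^3*(-5))
= k*4 + k^3*(-3) - 4 + 2*k^2 - 3*k^5 + k^4*4
B) k*4 + k^3*(-3) - 4 + 2*k^2 - 3*k^5 + k^4*4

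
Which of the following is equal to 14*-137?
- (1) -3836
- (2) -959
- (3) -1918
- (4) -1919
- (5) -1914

14 * -137 = -1918
3) -1918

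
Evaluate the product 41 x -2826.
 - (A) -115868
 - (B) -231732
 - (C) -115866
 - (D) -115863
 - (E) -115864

41 * -2826 = -115866
C) -115866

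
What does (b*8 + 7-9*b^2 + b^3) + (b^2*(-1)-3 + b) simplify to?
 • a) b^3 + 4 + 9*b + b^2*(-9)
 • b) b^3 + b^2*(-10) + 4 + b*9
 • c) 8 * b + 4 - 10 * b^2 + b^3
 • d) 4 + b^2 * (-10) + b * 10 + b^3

Adding the polynomials and combining like terms:
(b*8 + 7 - 9*b^2 + b^3) + (b^2*(-1) - 3 + b)
= b^3 + b^2*(-10) + 4 + b*9
b) b^3 + b^2*(-10) + 4 + b*9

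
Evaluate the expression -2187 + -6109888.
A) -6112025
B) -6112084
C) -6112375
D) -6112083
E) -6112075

-2187 + -6109888 = -6112075
E) -6112075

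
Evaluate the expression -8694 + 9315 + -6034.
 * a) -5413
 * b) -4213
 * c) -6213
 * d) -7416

First: -8694 + 9315 = 621
Then: 621 + -6034 = -5413
a) -5413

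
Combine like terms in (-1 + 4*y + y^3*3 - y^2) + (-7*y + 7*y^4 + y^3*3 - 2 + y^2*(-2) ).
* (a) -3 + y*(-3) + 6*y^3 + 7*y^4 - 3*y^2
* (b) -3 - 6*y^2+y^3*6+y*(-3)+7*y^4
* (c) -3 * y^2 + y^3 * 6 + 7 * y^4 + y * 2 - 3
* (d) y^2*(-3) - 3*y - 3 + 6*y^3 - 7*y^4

Adding the polynomials and combining like terms:
(-1 + 4*y + y^3*3 - y^2) + (-7*y + 7*y^4 + y^3*3 - 2 + y^2*(-2))
= -3 + y*(-3) + 6*y^3 + 7*y^4 - 3*y^2
a) -3 + y*(-3) + 6*y^3 + 7*y^4 - 3*y^2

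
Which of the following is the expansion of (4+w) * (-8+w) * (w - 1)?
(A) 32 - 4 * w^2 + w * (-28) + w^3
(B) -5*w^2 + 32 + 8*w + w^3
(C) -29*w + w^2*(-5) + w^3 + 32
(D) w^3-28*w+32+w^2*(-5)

Expanding (4+w) * (-8+w) * (w - 1):
= w^3-28*w+32+w^2*(-5)
D) w^3-28*w+32+w^2*(-5)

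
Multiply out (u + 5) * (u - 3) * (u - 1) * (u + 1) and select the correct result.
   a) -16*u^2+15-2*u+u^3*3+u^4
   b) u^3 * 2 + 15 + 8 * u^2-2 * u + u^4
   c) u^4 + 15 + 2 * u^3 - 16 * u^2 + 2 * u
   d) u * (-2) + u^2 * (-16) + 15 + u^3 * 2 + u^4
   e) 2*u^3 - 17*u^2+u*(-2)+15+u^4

Expanding (u + 5) * (u - 3) * (u - 1) * (u + 1):
= u * (-2) + u^2 * (-16) + 15 + u^3 * 2 + u^4
d) u * (-2) + u^2 * (-16) + 15 + u^3 * 2 + u^4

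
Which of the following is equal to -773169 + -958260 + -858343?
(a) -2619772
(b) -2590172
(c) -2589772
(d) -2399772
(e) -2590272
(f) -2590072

First: -773169 + -958260 = -1731429
Then: -1731429 + -858343 = -2589772
c) -2589772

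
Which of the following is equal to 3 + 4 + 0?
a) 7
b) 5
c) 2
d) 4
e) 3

First: 3 + 4 = 7
Then: 7 + 0 = 7
a) 7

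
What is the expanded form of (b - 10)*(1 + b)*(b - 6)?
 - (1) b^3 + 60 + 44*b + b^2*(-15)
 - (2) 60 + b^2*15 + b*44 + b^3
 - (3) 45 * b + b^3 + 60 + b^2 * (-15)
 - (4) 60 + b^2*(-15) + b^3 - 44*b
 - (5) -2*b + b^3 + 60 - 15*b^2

Expanding (b - 10)*(1 + b)*(b - 6):
= b^3 + 60 + 44*b + b^2*(-15)
1) b^3 + 60 + 44*b + b^2*(-15)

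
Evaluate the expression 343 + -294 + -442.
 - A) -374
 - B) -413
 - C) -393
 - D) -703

First: 343 + -294 = 49
Then: 49 + -442 = -393
C) -393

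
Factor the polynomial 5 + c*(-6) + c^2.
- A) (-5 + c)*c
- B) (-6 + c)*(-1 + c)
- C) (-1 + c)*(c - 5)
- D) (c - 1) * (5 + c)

We need to factor 5 + c*(-6) + c^2.
The factored form is (-1 + c)*(c - 5).
C) (-1 + c)*(c - 5)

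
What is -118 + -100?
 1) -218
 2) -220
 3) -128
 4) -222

-118 + -100 = -218
1) -218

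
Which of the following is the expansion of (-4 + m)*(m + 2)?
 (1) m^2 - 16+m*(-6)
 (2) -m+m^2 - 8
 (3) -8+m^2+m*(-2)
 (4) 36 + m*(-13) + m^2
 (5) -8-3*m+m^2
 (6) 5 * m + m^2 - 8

Expanding (-4 + m)*(m + 2):
= -8+m^2+m*(-2)
3) -8+m^2+m*(-2)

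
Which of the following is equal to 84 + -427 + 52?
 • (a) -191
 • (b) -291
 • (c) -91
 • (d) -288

First: 84 + -427 = -343
Then: -343 + 52 = -291
b) -291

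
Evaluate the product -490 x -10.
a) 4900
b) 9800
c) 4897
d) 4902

-490 * -10 = 4900
a) 4900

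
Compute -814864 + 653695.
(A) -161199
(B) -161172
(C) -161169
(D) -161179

-814864 + 653695 = -161169
C) -161169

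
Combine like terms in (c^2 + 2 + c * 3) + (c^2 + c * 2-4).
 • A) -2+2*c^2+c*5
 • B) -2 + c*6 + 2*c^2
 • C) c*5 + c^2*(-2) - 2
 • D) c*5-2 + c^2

Adding the polynomials and combining like terms:
(c^2 + 2 + c*3) + (c^2 + c*2 - 4)
= -2+2*c^2+c*5
A) -2+2*c^2+c*5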